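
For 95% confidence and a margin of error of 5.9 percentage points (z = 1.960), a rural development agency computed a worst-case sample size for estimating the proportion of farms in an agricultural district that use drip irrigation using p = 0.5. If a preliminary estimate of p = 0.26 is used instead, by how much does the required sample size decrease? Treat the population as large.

63

Conservative (p = 0.5): n = 1.960² × 0.25 / 0.059² ≈ 275.90 → 276.
Using p = 0.26: p(1−p) = 0.1924, so n = 1.960² × 0.1924 / 0.059² ≈ 212.33 → 213.
Reduction: 276 − 213 = 63.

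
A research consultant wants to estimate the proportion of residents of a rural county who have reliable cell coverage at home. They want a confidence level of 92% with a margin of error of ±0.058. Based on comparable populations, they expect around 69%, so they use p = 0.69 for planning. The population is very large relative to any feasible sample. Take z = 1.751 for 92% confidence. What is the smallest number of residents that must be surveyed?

With p = 0.69, p(1−p) = 0.2139.
n = z²·p(1−p)/E² = 1.751² × 0.2139 / 0.058² = 3.0660 × 0.2139 / 0.003364 ≈ 194.95.
Rounding up gives n = 195.

195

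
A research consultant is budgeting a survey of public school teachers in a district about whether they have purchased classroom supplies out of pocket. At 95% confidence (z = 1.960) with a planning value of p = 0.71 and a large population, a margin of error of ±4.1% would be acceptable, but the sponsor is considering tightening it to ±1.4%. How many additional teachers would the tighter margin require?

3565

At ±4.1%: n = 1.960² × 0.2059 / 0.041² ≈ 470.54 → 471.
At ±1.4%: n = 1.960² × 0.2059 / 0.014² ≈ 4035.64 → 4036.
Additional respondents: 4036 − 471 = 3565.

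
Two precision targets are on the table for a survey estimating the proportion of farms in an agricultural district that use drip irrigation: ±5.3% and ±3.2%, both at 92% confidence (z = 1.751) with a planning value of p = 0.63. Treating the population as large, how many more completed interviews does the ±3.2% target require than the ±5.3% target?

443

At ±5.3%: n = 1.751² × 0.2331 / 0.053² ≈ 254.43 → 255.
At ±3.2%: n = 1.751² × 0.2331 / 0.032² ≈ 697.93 → 698.
Additional respondents: 698 − 255 = 443.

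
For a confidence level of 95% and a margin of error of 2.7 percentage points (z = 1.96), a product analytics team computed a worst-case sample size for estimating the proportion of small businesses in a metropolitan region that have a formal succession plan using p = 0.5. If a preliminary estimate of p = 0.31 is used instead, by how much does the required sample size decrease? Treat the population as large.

Conservative (p = 0.5): n = 1.96² × 0.25 / 0.027² ≈ 1317.42 → 1318.
Using p = 0.31: p(1−p) = 0.2139, so n = 1.96² × 0.2139 / 0.027² ≈ 1127.19 → 1128.
Reduction: 1318 − 1128 = 190.

190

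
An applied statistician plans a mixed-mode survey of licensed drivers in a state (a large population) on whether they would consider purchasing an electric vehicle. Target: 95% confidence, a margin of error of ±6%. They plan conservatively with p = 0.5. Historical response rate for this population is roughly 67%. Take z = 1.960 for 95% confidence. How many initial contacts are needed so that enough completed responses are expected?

Completed interviews needed: n₀ = 1.960² × 0.2500 / 0.060² ≈ 266.78 → 267.
At a 67% response rate, contacts needed = 267 / 0.67 ≈ 398.51 → 399.

399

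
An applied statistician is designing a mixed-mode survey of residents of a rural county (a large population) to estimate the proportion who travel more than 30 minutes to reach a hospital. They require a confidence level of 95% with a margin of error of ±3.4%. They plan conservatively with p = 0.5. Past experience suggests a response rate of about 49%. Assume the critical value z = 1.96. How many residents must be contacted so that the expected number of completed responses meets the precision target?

Completed interviews needed: n₀ = 1.96² × 0.2500 / 0.034² ≈ 830.80 → 831.
At a 49% response rate, contacts needed = 831 / 0.49 ≈ 1695.92 → 1696.

1696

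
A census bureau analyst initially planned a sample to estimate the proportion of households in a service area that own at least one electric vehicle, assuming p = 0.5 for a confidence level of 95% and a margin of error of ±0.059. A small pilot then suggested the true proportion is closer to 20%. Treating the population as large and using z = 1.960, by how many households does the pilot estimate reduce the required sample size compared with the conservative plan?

99

Conservative (p = 0.5): n = 1.960² × 0.25 / 0.059² ≈ 275.90 → 276.
Using p = 0.20: p(1−p) = 0.1600, so n = 1.960² × 0.1600 / 0.059² ≈ 176.57 → 177.
Reduction: 276 − 177 = 99.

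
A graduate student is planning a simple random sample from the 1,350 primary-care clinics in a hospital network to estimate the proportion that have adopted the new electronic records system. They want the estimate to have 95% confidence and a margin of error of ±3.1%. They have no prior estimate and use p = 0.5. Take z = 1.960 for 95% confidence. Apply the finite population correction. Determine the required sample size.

575

Unadjusted: n₀ = 1.960² × 0.50 × 0.50 / 0.031² ≈ 999.38, so n₀ = 1000.
Finite population correction with N = 1,350: n = n₀ / (1 + (n₀−1)/N) = 1000 / (1 + 999/1350) = 1000 / 1.7400 ≈ 574.71.
Rounding up, n = 575.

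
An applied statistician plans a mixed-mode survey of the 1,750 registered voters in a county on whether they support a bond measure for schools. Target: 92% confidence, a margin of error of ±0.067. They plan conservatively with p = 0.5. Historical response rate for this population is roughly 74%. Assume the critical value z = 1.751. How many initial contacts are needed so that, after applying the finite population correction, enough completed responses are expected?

Completed interviews needed (unadjusted): n₀ = 1.751² × 0.2500 / 0.067² ≈ 170.75 → 171.
FPC for N = 1,750: n = 171 / (1 + 170/1750) = 171 / 1.0971 ≈ 155.86 → 156.
At a 74% response rate, contacts needed = 156 / 0.74 ≈ 210.81 → 211.

211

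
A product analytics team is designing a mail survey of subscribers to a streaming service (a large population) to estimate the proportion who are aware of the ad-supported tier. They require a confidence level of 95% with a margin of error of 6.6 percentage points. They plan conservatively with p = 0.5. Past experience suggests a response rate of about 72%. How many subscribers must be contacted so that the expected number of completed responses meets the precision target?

307

For 95% confidence, z = 1.96.
Completed interviews needed: n₀ = 1.96² × 0.2500 / 0.066² ≈ 220.48 → 221.
At a 72% response rate, contacts needed = 221 / 0.72 ≈ 306.94 → 307.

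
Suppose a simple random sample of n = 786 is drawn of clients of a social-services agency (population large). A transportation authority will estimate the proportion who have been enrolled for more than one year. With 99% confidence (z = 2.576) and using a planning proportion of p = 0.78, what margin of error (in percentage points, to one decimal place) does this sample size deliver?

SE(p̂) = √[p(1−p)/n] = √[0.1716/786] = 0.01478.
E = z × SE = 2.576 × 0.01478 = 0.03806, or 3.8 percentage points.

3.8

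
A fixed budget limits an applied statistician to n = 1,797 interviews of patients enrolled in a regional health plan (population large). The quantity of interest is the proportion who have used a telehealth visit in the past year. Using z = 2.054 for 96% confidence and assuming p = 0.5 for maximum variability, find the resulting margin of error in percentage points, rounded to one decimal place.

SE(p̂) = √[p(1−p)/n] = √[0.2500/1797] = 0.01179.
E = z × SE = 2.054 × 0.01179 = 0.02423, or 2.4 percentage points.

2.4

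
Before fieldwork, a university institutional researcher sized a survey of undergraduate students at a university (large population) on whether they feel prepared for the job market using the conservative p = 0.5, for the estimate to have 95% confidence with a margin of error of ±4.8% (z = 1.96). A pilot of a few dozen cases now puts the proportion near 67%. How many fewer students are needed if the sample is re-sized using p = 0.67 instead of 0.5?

48

Conservative (p = 0.5): n = 1.96² × 0.25 / 0.048² ≈ 416.84 → 417.
Using p = 0.67: p(1−p) = 0.2211, so n = 1.96² × 0.2211 / 0.048² ≈ 368.65 → 369.
Reduction: 417 − 369 = 48.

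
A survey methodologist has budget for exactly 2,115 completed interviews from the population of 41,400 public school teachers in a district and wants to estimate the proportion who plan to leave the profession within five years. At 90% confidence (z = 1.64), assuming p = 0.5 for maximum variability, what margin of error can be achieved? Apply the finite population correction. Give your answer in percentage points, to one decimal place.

1.7

Finite-population factor: (N−n)/(N−1) = (41400−2115)/(41400−1) = 0.9489.
SE(p̂) = √[p(1−p)/n · (N−n)/(N−1)] = √[0.2500/2115 × 0.9489] = 0.01059.
E = z × SE = 1.64 × 0.01059 = 0.01737 ≈ 1.7 percentage points.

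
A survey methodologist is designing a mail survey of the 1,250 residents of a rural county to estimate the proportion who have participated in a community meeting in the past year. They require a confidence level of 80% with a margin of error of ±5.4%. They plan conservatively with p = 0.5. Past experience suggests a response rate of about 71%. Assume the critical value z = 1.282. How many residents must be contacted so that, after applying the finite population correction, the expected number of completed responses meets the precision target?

Completed interviews needed (unadjusted): n₀ = 1.282² × 0.2500 / 0.054² ≈ 140.91 → 141.
FPC for N = 1,250: n = 141 / (1 + 140/1250) = 141 / 1.1120 ≈ 126.80 → 127.
At a 71% response rate, contacts needed = 127 / 0.71 ≈ 178.87 → 179.

179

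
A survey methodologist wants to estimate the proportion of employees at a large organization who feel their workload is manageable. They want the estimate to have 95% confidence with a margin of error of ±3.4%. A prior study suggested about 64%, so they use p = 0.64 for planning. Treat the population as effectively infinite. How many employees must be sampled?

766

For 95% confidence, z = 1.960.
With p = 0.64, p(1−p) = 0.2304.
n = z²·p(1−p)/E² = 1.960² × 0.2304 / 0.034² = 3.8416 × 0.2304 / 0.001156 ≈ 765.66.
Rounding up gives n = 766.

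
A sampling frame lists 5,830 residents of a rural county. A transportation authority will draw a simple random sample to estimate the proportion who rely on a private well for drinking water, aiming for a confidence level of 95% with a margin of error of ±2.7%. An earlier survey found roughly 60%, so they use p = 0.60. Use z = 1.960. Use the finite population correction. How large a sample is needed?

Unadjusted: n₀ = 1.960² × 0.60 × 0.40 / 0.027² ≈ 1264.72, so n₀ = 1265.
Finite population correction with N = 5,830: n = n₀ / (1 + (n₀−1)/N) = 1265 / (1 + 1264/5830) = 1265 / 1.2168 ≈ 1039.60.
Rounding up, n = 1040.

1040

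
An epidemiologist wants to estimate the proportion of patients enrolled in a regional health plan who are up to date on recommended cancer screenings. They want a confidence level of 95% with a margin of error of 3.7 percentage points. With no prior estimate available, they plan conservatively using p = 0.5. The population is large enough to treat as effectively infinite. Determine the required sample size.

702

For 95% confidence, z = 1.960.
With p = 0.5, p(1−p) = 0.25.
n = z²·p(1−p)/E² = 1.960² × 0.2500 / 0.037² = 3.8416 × 0.2500 / 0.001369 ≈ 701.53.
Rounding up gives n = 702.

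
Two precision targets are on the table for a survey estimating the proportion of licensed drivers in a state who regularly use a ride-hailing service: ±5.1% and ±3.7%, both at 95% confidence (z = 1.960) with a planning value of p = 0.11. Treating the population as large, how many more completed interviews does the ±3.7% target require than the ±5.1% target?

At ±5.1%: n = 1.960² × 0.0979 / 0.051² ≈ 144.60 → 145.
At ±3.7%: n = 1.960² × 0.0979 / 0.037² ≈ 274.72 → 275.
Additional respondents: 275 − 145 = 130.

130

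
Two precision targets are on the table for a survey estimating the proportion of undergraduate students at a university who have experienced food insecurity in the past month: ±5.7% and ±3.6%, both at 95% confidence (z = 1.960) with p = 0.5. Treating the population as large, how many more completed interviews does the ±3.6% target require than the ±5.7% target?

At ±5.7%: n = 1.960² × 0.2500 / 0.057² ≈ 295.60 → 296.
At ±3.6%: n = 1.960² × 0.2500 / 0.036² ≈ 741.05 → 742.
Additional respondents: 742 − 296 = 446.

446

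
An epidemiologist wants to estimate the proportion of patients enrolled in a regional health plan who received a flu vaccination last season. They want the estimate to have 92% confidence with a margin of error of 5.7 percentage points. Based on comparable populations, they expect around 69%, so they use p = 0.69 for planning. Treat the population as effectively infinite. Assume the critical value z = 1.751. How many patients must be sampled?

202

With p = 0.69, p(1−p) = 0.2139.
n = z²·p(1−p)/E² = 1.751² × 0.2139 / 0.057² = 3.0660 × 0.2139 / 0.003249 ≈ 201.85.
Rounding up gives n = 202.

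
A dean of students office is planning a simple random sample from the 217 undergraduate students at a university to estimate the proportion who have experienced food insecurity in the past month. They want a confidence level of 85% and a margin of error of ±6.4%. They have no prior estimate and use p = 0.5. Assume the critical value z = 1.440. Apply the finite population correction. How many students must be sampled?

81

Unadjusted: n₀ = 1.440² × 0.50 × 0.50 / 0.064² ≈ 126.56, so n₀ = 127.
Finite population correction with N = 217: n = n₀ / (1 + (n₀−1)/N) = 127 / (1 + 126/217) = 127 / 1.5806 ≈ 80.35.
Rounding up, n = 81.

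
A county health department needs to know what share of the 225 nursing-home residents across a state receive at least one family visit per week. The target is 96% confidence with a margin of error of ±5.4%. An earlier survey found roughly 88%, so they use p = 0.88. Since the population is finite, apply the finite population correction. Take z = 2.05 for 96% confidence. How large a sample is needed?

Unadjusted: n₀ = 2.05² × 0.88 × 0.12 / 0.054² ≈ 152.19, so n₀ = 153.
Finite population correction with N = 225: n = n₀ / (1 + (n₀−1)/N) = 153 / (1 + 152/225) = 153 / 1.6756 ≈ 91.31.
Rounding up, n = 92.

92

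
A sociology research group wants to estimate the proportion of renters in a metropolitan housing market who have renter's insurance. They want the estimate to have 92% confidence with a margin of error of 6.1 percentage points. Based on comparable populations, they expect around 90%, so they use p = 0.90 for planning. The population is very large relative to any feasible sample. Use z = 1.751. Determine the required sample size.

With p = 0.90, p(1−p) = 0.0900.
n = z²·p(1−p)/E² = 1.751² × 0.0900 / 0.061² = 3.0660 × 0.0900 / 0.003721 ≈ 74.16.
Rounding up gives n = 75.

75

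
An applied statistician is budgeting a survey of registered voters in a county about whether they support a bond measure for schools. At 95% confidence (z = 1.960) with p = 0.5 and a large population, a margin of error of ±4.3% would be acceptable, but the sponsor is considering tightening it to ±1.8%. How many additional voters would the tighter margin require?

2445

At ±4.3%: n = 1.960² × 0.2500 / 0.043² ≈ 519.42 → 520.
At ±1.8%: n = 1.960² × 0.2500 / 0.018² ≈ 2964.20 → 2965.
Additional respondents: 2965 − 520 = 2445.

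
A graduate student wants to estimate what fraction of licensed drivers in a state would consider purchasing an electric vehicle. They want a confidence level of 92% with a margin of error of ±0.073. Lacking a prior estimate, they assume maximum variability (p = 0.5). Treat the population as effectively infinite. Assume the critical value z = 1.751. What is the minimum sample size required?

With p = 0.5, p(1−p) = 0.25.
n = z²·p(1−p)/E² = 1.751² × 0.2500 / 0.073² = 3.0660 × 0.2500 / 0.005329 ≈ 143.84.
Rounding up gives n = 144.

144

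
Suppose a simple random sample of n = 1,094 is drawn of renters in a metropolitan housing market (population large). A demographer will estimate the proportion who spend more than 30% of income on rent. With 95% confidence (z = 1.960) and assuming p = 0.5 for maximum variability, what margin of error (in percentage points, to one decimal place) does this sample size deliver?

3.0

SE(p̂) = √[p(1−p)/n] = √[0.2500/1094] = 0.01512.
E = z × SE = 1.960 × 0.01512 = 0.02963, or 3.0 percentage points.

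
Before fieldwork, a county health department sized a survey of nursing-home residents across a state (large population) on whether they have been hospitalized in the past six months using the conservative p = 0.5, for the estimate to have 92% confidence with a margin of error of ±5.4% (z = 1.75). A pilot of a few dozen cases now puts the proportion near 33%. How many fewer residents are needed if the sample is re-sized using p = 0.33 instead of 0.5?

30

Conservative (p = 0.5): n = 1.75² × 0.25 / 0.054² ≈ 262.56 → 263.
Using p = 0.33: p(1−p) = 0.2211, so n = 1.75² × 0.2211 / 0.054² ≈ 232.21 → 233.
Reduction: 263 − 233 = 30.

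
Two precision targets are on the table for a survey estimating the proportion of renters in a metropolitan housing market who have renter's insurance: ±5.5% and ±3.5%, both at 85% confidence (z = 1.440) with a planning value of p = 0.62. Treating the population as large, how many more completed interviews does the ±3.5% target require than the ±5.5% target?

237

At ±5.5%: n = 1.440² × 0.2356 / 0.055² ≈ 161.50 → 162.
At ±3.5%: n = 1.440² × 0.2356 / 0.035² ≈ 398.81 → 399.
Additional respondents: 399 − 162 = 237.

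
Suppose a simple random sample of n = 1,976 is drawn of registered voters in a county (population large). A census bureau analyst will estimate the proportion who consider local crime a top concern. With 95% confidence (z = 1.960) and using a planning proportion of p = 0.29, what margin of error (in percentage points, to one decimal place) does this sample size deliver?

SE(p̂) = √[p(1−p)/n] = √[0.2059/1976] = 0.01021.
E = z × SE = 1.960 × 0.01021 = 0.02001, or 2.0 percentage points.

2.0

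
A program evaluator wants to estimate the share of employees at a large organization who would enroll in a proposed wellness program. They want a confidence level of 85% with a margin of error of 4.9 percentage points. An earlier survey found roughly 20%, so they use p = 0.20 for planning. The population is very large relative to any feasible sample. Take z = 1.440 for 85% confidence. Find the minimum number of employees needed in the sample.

139

With p = 0.20, p(1−p) = 0.1600.
n = z²·p(1−p)/E² = 1.440² × 0.1600 / 0.049² = 2.0736 × 0.1600 / 0.002401 ≈ 138.18.
Rounding up gives n = 139.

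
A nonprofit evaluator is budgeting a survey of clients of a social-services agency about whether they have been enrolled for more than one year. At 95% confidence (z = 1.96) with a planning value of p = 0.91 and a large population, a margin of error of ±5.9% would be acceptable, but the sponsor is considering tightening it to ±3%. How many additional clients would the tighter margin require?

259

At ±5.9%: n = 1.96² × 0.0819 / 0.059² ≈ 90.38 → 91.
At ±3%: n = 1.96² × 0.0819 / 0.030² ≈ 349.59 → 350.
Additional respondents: 350 − 91 = 259.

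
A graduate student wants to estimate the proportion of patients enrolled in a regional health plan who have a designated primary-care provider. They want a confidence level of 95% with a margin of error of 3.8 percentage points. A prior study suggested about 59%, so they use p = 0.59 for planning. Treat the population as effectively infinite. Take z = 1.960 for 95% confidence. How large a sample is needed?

644

With p = 0.59, p(1−p) = 0.2419.
n = z²·p(1−p)/E² = 1.960² × 0.2419 / 0.038² = 3.8416 × 0.2419 / 0.001444 ≈ 643.55.
Rounding up gives n = 644.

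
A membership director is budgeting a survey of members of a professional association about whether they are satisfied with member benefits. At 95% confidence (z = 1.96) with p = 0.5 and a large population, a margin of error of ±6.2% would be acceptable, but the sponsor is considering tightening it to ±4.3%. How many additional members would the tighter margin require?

At ±6.2%: n = 1.96² × 0.2500 / 0.062² ≈ 249.84 → 250.
At ±4.3%: n = 1.96² × 0.2500 / 0.043² ≈ 519.42 → 520.
Additional respondents: 520 − 250 = 270.

270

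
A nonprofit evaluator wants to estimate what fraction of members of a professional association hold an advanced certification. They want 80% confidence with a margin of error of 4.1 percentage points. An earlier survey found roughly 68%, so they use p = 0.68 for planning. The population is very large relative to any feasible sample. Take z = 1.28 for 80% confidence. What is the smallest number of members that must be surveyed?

With p = 0.68, p(1−p) = 0.2176.
n = z²·p(1−p)/E² = 1.28² × 0.2176 / 0.041² = 1.6384 × 0.2176 / 0.001681 ≈ 212.09.
Rounding up gives n = 213.

213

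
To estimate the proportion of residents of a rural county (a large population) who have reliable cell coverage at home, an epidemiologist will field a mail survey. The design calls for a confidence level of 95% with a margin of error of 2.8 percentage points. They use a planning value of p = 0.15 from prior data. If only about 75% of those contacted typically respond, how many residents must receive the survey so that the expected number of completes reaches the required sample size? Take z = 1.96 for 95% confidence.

Completed interviews needed: n₀ = 1.96² × 0.1275 / 0.028² ≈ 624.75 → 625.
At a 75% response rate, contacts needed = 625 / 0.75 ≈ 833.33 → 834.

834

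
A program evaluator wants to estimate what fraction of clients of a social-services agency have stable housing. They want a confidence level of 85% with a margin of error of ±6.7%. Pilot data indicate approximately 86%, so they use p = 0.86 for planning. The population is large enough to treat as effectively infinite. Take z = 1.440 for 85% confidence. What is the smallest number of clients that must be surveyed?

With p = 0.86, p(1−p) = 0.1204.
n = z²·p(1−p)/E² = 1.440² × 0.1204 / 0.067² = 2.0736 × 0.1204 / 0.004489 ≈ 55.62.
Rounding up gives n = 56.

56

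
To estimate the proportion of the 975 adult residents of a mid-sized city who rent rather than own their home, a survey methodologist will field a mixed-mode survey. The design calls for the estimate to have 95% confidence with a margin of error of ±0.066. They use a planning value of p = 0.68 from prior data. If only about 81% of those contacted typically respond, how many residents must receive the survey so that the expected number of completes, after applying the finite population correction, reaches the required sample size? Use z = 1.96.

199

Completed interviews needed (unadjusted): n₀ = 1.96² × 0.2176 / 0.066² ≈ 191.90 → 192.
FPC for N = 975: n = 192 / (1 + 191/975) = 192 / 1.1959 ≈ 160.55 → 161.
At an 81% response rate, contacts needed = 161 / 0.81 ≈ 198.77 → 199.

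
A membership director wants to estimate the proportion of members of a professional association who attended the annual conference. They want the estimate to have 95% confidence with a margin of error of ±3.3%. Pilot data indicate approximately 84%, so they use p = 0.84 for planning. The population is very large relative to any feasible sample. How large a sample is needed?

475

For 95% confidence, z = 1.960.
With p = 0.84, p(1−p) = 0.1344.
n = z²·p(1−p)/E² = 1.960² × 0.1344 / 0.033² = 3.8416 × 0.1344 / 0.001089 ≈ 474.11.
Rounding up gives n = 475.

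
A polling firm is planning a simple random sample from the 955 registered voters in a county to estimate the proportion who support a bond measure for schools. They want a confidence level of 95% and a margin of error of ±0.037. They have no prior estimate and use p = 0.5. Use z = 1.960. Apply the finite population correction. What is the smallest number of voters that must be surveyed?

Unadjusted: n₀ = 1.960² × 0.50 × 0.50 / 0.037² ≈ 701.53, so n₀ = 702.
Finite population correction with N = 955: n = n₀ / (1 + (n₀−1)/N) = 702 / (1 + 701/955) = 702 / 1.7340 ≈ 404.84.
Rounding up, n = 405.

405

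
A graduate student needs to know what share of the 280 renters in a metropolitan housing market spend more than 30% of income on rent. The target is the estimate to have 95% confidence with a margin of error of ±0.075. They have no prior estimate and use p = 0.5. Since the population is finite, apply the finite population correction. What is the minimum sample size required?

107

For 95% confidence, z = 1.960.
Unadjusted: n₀ = 1.960² × 0.50 × 0.50 / 0.075² ≈ 170.74, so n₀ = 171.
Finite population correction with N = 280: n = n₀ / (1 + (n₀−1)/N) = 171 / (1 + 170/280) = 171 / 1.6071 ≈ 106.40.
Rounding up, n = 107.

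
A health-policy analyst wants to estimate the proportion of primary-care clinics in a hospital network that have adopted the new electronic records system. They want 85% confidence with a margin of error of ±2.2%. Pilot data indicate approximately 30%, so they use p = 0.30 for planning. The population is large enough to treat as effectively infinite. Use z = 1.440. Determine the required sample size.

900

With p = 0.30, p(1−p) = 0.2100.
n = z²·p(1−p)/E² = 1.440² × 0.2100 / 0.022² = 2.0736 × 0.2100 / 0.000484 ≈ 899.70.
Rounding up gives n = 900.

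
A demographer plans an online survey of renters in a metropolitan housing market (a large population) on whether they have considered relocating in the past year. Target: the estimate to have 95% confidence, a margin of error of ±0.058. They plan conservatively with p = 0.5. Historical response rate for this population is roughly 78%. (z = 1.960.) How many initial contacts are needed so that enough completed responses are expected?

367

Completed interviews needed: n₀ = 1.960² × 0.2500 / 0.058² ≈ 285.49 → 286.
At a 78% response rate, contacts needed = 286 / 0.78 ≈ 366.67 → 367.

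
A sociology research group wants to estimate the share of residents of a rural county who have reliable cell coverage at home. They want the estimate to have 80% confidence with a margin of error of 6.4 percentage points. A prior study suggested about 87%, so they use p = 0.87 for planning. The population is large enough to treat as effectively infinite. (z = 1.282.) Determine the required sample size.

With p = 0.87, p(1−p) = 0.1131.
n = z²·p(1−p)/E² = 1.282² × 0.1131 / 0.064² = 1.6435 × 0.1131 / 0.004096 ≈ 45.38.
Rounding up gives n = 46.

46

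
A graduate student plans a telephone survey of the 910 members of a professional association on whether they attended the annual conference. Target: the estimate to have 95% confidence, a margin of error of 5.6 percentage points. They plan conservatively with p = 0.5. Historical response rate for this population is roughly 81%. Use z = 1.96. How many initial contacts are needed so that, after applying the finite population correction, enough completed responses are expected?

284

Completed interviews needed (unadjusted): n₀ = 1.96² × 0.2500 / 0.056² ≈ 306.25 → 307.
FPC for N = 910: n = 307 / (1 + 306/910) = 307 / 1.3363 ≈ 229.75 → 230.
At an 81% response rate, contacts needed = 230 / 0.81 ≈ 283.95 → 284.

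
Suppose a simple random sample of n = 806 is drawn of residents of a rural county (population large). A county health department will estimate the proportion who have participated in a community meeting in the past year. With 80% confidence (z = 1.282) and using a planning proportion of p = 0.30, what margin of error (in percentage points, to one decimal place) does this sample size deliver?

SE(p̂) = √[p(1−p)/n] = √[0.2100/806] = 0.01614.
E = z × SE = 1.282 × 0.01614 = 0.02069, or 2.1 percentage points.

2.1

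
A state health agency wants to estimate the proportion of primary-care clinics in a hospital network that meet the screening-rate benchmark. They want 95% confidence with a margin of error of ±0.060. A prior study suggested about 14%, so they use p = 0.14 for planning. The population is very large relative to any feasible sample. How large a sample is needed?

For 95% confidence, z = 1.960.
With p = 0.14, p(1−p) = 0.1204.
n = z²·p(1−p)/E² = 1.960² × 0.1204 / 0.060² = 3.8416 × 0.1204 / 0.003600 ≈ 128.48.
Rounding up gives n = 129.

129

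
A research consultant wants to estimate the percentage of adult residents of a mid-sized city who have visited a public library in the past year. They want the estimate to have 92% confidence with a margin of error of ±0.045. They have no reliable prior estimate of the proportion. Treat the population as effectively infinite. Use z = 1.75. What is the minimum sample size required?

With no prior estimate, use p = 0.5, giving p(1−p) = 0.25.
n = z²·p(1−p)/E² = 1.75² × 0.2500 / 0.045² = 3.0625 × 0.2500 / 0.002025 ≈ 378.09.
Rounding up gives n = 379.

379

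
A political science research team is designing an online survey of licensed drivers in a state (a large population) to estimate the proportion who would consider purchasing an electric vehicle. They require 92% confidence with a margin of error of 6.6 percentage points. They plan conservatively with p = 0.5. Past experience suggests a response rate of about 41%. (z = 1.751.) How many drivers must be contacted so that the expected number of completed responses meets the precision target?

430

Completed interviews needed: n₀ = 1.751² × 0.2500 / 0.066² ≈ 175.96 → 176.
At a 41% response rate, contacts needed = 176 / 0.41 ≈ 429.27 → 430.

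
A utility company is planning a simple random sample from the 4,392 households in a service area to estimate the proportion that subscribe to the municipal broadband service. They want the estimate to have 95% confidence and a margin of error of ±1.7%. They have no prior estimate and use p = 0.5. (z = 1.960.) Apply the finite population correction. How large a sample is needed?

1893

Unadjusted: n₀ = 1.960² × 0.50 × 0.50 / 0.017² ≈ 3323.18, so n₀ = 3324.
Finite population correction with N = 4,392: n = n₀ / (1 + (n₀−1)/N) = 3324 / (1 + 3323/4392) = 3324 / 1.7566 ≈ 1892.29.
Rounding up, n = 1893.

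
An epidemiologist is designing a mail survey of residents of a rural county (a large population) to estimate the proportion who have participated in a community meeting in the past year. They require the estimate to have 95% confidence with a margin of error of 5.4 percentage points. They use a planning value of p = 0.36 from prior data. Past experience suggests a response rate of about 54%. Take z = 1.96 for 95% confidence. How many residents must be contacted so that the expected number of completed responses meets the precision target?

Completed interviews needed: n₀ = 1.96² × 0.2304 / 0.054² ≈ 303.53 → 304.
At a 54% response rate, contacts needed = 304 / 0.54 ≈ 562.96 → 563.

563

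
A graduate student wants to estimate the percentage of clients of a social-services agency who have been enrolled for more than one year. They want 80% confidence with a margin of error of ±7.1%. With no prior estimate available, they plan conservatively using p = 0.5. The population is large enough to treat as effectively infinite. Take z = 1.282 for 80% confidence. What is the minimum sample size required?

82

With p = 0.5, p(1−p) = 0.25.
n = z²·p(1−p)/E² = 1.282² × 0.2500 / 0.071² = 1.6435 × 0.2500 / 0.005041 ≈ 81.51.
Rounding up gives n = 82.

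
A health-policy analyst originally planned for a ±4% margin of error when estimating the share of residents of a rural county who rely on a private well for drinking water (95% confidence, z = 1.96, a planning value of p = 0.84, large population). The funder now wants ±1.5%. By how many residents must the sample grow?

1972

At ±4%: n = 1.96² × 0.1344 / 0.040² ≈ 322.69 → 323.
At ±1.5%: n = 1.96² × 0.1344 / 0.015² ≈ 2294.72 → 2295.
Additional respondents: 2295 − 323 = 1972.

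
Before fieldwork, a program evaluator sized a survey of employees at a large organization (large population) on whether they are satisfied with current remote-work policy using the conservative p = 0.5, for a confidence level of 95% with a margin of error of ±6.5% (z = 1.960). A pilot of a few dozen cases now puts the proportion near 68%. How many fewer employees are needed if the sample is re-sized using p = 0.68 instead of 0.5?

Conservative (p = 0.5): n = 1.960² × 0.25 / 0.065² ≈ 227.31 → 228.
Using p = 0.68: p(1−p) = 0.2176, so n = 1.960² × 0.2176 / 0.065² ≈ 197.85 → 198.
Reduction: 228 − 198 = 30.

30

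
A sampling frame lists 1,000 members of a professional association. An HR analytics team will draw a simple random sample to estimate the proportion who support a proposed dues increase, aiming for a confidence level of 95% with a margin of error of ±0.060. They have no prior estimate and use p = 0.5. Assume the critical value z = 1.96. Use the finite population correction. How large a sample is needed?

Unadjusted: n₀ = 1.96² × 0.50 × 0.50 / 0.060² ≈ 266.78, so n₀ = 267.
Finite population correction with N = 1,000: n = n₀ / (1 + (n₀−1)/N) = 267 / (1 + 266/1000) = 267 / 1.2660 ≈ 210.90.
Rounding up, n = 211.

211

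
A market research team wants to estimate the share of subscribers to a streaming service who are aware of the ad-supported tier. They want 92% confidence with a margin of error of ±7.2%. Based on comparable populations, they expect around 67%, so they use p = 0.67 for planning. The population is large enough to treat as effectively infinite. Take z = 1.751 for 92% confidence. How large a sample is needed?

131

With p = 0.67, p(1−p) = 0.2211.
n = z²·p(1−p)/E² = 1.751² × 0.2211 / 0.072² = 3.0660 × 0.2211 / 0.005184 ≈ 130.77.
Rounding up gives n = 131.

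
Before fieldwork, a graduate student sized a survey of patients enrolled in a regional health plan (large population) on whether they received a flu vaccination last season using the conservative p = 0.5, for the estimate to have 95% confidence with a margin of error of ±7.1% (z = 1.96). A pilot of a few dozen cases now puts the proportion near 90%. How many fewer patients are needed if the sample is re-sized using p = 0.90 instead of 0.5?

122

Conservative (p = 0.5): n = 1.96² × 0.25 / 0.071² ≈ 190.52 → 191.
Using p = 0.90: p(1−p) = 0.0900, so n = 1.96² × 0.0900 / 0.071² ≈ 68.59 → 69.
Reduction: 191 − 69 = 122.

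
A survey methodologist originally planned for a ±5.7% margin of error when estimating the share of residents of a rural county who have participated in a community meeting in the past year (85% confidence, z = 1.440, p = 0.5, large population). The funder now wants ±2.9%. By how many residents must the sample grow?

457

At ±5.7%: n = 1.440² × 0.2500 / 0.057² ≈ 159.56 → 160.
At ±2.9%: n = 1.440² × 0.2500 / 0.029² ≈ 616.41 → 617.
Additional respondents: 617 − 160 = 457.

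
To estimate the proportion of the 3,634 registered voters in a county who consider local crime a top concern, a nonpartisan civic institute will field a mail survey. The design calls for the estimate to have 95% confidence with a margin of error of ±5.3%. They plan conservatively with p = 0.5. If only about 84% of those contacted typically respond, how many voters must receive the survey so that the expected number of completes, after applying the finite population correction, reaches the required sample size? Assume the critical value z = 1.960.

373

Completed interviews needed (unadjusted): n₀ = 1.960² × 0.2500 / 0.053² ≈ 341.90 → 342.
FPC for N = 3,634: n = 342 / (1 + 341/3634) = 342 / 1.0938 ≈ 312.66 → 313.
At an 84% response rate, contacts needed = 313 / 0.84 ≈ 372.62 → 373.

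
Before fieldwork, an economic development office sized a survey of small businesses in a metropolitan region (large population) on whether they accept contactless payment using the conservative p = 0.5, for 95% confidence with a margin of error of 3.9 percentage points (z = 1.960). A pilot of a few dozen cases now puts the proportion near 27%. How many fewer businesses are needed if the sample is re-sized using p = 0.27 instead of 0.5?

134

Conservative (p = 0.5): n = 1.960² × 0.25 / 0.039² ≈ 631.43 → 632.
Using p = 0.27: p(1−p) = 0.1971, so n = 1.960² × 0.1971 / 0.039² ≈ 497.82 → 498.
Reduction: 632 − 498 = 134.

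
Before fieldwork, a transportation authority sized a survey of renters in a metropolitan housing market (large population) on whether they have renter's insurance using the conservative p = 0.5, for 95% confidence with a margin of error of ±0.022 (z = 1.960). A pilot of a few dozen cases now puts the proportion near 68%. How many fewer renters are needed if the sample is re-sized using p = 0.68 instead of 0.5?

257

Conservative (p = 0.5): n = 1.960² × 0.25 / 0.022² ≈ 1984.30 → 1985.
Using p = 0.68: p(1−p) = 0.2176, so n = 1.960² × 0.2176 / 0.022² ≈ 1727.13 → 1728.
Reduction: 1985 − 1728 = 257.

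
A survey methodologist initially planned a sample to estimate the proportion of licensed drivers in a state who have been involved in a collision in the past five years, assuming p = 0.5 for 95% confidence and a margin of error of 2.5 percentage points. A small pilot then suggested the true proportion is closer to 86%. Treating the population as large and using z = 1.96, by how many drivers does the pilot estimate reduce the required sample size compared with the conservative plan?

Conservative (p = 0.5): n = 1.96² × 0.25 / 0.025² ≈ 1536.64 → 1537.
Using p = 0.86: p(1−p) = 0.1204, so n = 1.96² × 0.1204 / 0.025² ≈ 740.05 → 741.
Reduction: 1537 − 741 = 796.

796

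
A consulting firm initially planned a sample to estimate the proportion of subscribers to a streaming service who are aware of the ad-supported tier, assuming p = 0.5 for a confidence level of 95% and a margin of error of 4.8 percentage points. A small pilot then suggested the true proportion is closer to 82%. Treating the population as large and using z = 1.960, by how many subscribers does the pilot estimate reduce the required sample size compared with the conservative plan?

170

Conservative (p = 0.5): n = 1.960² × 0.25 / 0.048² ≈ 416.84 → 417.
Using p = 0.82: p(1−p) = 0.1476, so n = 1.960² × 0.1476 / 0.048² ≈ 246.10 → 247.
Reduction: 417 − 247 = 170.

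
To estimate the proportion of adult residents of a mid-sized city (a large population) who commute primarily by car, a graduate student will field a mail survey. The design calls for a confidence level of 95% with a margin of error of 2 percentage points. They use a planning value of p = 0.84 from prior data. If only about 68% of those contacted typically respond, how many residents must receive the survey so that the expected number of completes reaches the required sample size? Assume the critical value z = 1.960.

Completed interviews needed: n₀ = 1.960² × 0.1344 / 0.020² ≈ 1290.78 → 1291.
At a 68% response rate, contacts needed = 1291 / 0.68 ≈ 1898.53 → 1899.

1899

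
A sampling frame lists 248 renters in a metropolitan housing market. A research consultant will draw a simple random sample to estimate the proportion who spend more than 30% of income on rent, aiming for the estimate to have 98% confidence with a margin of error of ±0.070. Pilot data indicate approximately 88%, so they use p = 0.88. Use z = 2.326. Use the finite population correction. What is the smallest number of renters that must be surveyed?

Unadjusted: n₀ = 2.326² × 0.88 × 0.12 / 0.070² ≈ 116.60, so n₀ = 117.
Finite population correction with N = 248: n = n₀ / (1 + (n₀−1)/N) = 117 / (1 + 116/248) = 117 / 1.4677 ≈ 79.71.
Rounding up, n = 80.

80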